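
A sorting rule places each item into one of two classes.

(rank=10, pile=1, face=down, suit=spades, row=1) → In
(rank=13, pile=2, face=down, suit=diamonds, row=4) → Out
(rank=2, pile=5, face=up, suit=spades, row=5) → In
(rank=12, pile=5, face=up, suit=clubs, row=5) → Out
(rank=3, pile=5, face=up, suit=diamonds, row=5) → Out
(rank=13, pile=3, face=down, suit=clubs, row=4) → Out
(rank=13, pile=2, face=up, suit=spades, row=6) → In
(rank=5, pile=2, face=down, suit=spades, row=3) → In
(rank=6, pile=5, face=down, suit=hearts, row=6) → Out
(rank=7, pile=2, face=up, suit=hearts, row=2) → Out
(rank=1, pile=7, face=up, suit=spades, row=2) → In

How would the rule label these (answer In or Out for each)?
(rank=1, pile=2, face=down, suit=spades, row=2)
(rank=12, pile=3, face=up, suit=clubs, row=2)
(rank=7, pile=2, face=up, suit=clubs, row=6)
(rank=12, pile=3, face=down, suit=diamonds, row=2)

A rule that fits every label: suit is spades — true of each 'In' example, false of each 'Out' one.
(rank=1, pile=2, face=down, suit=spades, row=2) — suit is spades, hence In. (rank=12, pile=3, face=up, suit=clubs, row=2) — suit is clubs, hence Out. (rank=7, pile=2, face=up, suit=clubs, row=6) — suit is clubs, hence Out. (rank=12, pile=3, face=down, suit=diamonds, row=2) — suit is diamonds, hence Out.

In, Out, Out, Out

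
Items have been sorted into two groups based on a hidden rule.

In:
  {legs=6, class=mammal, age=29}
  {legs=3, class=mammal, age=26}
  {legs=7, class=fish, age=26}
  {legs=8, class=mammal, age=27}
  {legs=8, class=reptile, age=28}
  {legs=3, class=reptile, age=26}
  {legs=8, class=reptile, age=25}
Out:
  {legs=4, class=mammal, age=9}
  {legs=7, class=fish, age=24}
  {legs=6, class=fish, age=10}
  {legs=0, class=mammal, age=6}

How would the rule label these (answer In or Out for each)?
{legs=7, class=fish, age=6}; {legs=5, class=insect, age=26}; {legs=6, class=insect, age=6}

Every 'In' example satisfies: age ≥ 25. None of the 'Out' examples do.
{legs=7, class=fish, age=6} — age = 6, hence Out.
{legs=5, class=insect, age=26} — age = 26, hence In.
{legs=6, class=insect, age=6} — age = 6, hence Out.

Out, In, Out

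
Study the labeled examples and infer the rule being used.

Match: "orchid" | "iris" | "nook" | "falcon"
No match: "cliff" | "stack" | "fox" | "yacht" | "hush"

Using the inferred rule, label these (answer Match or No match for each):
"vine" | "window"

The common property of the 'Match' items is: has ≥ 2 vowels. No 'No match' item has it.
"vine" → 2 vowels → Match. "window" → 2 vowels → Match.

Match, Match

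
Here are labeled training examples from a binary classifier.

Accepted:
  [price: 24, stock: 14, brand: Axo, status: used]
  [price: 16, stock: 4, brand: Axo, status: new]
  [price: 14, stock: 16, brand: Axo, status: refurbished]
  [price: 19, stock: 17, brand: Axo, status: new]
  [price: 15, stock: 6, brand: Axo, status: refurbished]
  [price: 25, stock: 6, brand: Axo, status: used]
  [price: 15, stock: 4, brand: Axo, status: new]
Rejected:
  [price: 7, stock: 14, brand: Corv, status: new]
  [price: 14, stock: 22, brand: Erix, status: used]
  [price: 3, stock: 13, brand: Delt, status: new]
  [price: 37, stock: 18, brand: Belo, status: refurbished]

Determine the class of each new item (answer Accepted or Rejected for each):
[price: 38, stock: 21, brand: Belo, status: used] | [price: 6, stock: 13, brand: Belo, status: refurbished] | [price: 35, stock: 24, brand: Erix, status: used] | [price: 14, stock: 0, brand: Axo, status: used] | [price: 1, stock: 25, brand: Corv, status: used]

A rule that fits every label: brand is Axo — true of each 'Accepted' example, false of each 'Rejected' one.
[price: 38, stock: 21, brand: Belo, status: used]: brand is Belo, does not fit → Rejected.
[price: 6, stock: 13, brand: Belo, status: refurbished]: brand is Belo, does not fit → Rejected.
[price: 35, stock: 24, brand: Erix, status: used]: brand is Erix, does not fit → Rejected.
[price: 14, stock: 0, brand: Axo, status: used]: brand is Axo, fits → Accepted.
[price: 1, stock: 25, brand: Corv, status: used]: brand is Corv, does not fit → Rejected.

Rejected, Rejected, Rejected, Accepted, Rejected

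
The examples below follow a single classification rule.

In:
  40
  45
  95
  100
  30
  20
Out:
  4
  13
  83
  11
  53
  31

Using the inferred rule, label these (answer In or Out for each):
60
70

In, In

The classifier is using: multiple of 5.
60 — 60 = 5·12, hence In. 70 — 70 = 5·14, hence In.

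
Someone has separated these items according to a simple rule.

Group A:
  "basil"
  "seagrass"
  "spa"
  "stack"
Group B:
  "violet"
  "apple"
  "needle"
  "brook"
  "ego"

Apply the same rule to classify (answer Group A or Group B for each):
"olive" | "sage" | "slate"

Checking candidate rules against both groups, what survives is: contains 's'.
"olive" → no 's' → Group B. "sage" → has 's' → Group A. "slate" → has 's' → Group A.

Group B, Group A, Group A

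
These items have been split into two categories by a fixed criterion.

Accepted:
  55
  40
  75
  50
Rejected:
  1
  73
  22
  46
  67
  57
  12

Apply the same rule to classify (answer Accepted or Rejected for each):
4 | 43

Rejected, Rejected

Looking at the examples, the only property every 'Accepted' case has and every 'Rejected' case lacks is: multiple of 5.
Rejected: 4, since 4 = 5·0 + 4.
Rejected: 43, since 43 = 5·8 + 3.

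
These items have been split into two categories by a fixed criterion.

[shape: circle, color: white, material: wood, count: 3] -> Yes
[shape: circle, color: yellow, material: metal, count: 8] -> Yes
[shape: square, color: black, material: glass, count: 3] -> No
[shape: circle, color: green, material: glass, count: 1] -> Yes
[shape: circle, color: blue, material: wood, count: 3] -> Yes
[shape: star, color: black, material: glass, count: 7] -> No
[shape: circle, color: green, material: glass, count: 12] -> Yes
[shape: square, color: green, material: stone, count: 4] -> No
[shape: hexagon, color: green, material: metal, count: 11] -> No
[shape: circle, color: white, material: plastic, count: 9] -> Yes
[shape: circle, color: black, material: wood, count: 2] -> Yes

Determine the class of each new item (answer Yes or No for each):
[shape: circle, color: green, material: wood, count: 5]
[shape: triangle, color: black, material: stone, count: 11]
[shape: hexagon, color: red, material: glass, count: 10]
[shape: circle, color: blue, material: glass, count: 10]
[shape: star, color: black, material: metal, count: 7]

Yes, No, No, Yes, No

Comparing the two groups points to one rule — shape is circle.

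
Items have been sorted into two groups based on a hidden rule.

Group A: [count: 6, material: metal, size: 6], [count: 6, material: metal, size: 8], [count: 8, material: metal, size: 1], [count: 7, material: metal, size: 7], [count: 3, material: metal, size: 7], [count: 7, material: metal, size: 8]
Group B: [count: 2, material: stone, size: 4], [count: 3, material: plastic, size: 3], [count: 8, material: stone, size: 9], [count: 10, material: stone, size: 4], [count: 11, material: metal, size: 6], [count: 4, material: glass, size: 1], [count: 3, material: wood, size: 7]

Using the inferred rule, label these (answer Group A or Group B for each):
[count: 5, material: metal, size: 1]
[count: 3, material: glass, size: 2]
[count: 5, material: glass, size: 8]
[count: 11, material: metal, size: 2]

Group A, Group B, Group B, Group B

The simplest hypothesis consistent with all the labels is: material is metal AND count ≤ 8.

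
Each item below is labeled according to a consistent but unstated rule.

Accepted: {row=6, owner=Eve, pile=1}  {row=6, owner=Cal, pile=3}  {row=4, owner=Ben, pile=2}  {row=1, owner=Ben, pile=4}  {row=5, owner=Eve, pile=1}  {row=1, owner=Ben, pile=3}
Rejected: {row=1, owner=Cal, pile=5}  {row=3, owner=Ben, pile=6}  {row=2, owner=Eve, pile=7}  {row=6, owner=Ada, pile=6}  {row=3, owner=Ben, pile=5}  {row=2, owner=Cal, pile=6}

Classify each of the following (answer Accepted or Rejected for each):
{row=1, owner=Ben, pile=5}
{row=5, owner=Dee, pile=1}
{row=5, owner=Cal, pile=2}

Rejected, Accepted, Accepted

Every 'Accepted' example satisfies: pile ≤ 4. None of the 'Rejected' examples do.
Rejected: {row=1, owner=Ben, pile=5}, since pile = 5. Accepted: {row=5, owner=Dee, pile=1}, since pile = 1. Accepted: {row=5, owner=Cal, pile=2}, since pile = 2.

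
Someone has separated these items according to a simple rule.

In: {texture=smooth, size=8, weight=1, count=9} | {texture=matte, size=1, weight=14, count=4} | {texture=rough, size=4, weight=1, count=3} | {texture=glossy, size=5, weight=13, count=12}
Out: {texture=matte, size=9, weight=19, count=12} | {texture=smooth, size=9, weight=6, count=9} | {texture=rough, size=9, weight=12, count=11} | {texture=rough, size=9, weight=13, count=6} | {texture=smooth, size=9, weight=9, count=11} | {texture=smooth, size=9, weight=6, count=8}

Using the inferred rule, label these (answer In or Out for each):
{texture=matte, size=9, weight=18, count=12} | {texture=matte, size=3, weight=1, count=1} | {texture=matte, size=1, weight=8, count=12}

Out, In, In

The common property of the 'In' items is: size ≤ 8. No 'Out' item has it.
Out: {texture=matte, size=9, weight=18, count=12}, since size = 9. In: {texture=matte, size=3, weight=1, count=1}, since size = 3. In: {texture=matte, size=1, weight=8, count=12}, since size = 1.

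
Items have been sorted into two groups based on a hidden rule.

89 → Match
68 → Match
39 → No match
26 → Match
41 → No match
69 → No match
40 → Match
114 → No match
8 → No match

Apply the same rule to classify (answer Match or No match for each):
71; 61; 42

No match, Match, No match

All 'Match' examples share one property — ≡ 5 (mod 7) — and every 'No match' example lacks it.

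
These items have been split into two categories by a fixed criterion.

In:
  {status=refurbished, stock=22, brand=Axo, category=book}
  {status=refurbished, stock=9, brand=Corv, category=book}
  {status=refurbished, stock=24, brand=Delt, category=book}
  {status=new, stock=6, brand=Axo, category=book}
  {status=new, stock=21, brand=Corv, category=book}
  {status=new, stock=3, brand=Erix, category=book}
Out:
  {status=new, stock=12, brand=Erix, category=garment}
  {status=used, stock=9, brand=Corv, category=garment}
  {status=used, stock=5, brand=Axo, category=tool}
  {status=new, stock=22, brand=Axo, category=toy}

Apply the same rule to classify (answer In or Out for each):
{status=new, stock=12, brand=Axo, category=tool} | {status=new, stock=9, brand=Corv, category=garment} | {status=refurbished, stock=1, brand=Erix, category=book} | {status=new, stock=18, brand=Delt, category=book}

Out, Out, In, In

The simplest hypothesis consistent with all the labels is: category is book.
{status=new, stock=12, brand=Axo, category=tool}: Out (category is tool). {status=new, stock=9, brand=Corv, category=garment}: Out (category is garment). {status=refurbished, stock=1, brand=Erix, category=book}: In (category is book). {status=new, stock=18, brand=Delt, category=book}: In (category is book).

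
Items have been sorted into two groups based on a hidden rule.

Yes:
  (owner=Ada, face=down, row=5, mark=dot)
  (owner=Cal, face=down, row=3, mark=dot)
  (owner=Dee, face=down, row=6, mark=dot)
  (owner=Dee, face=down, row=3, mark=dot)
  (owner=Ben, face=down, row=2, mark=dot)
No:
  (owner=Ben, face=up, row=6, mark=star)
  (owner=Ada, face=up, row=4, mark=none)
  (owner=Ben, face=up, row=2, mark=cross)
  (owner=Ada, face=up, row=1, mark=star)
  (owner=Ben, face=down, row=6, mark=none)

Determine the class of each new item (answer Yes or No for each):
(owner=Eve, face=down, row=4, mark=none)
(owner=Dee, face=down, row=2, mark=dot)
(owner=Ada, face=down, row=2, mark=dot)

No, Yes, Yes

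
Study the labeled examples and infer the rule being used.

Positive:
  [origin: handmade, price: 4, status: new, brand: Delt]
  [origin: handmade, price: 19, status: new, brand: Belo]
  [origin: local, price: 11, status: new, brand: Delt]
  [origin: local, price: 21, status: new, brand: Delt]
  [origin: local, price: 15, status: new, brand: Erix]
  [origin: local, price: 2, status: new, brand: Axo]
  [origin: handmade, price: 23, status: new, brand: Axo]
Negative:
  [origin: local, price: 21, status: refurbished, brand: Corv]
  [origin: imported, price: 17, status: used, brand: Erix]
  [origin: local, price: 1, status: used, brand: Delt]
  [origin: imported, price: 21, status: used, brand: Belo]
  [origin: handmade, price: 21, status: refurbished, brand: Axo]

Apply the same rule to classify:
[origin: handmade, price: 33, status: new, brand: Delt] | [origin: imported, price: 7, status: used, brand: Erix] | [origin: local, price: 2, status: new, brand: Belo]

Positive, Negative, Positive

The common property of the 'Positive' items is: status is new. No 'Negative' item has it.
[origin: handmade, price: 33, status: new, brand: Delt] — status is new, hence Positive.
[origin: imported, price: 7, status: used, brand: Erix] — status is used, hence Negative.
[origin: local, price: 2, status: new, brand: Belo] — status is new, hence Positive.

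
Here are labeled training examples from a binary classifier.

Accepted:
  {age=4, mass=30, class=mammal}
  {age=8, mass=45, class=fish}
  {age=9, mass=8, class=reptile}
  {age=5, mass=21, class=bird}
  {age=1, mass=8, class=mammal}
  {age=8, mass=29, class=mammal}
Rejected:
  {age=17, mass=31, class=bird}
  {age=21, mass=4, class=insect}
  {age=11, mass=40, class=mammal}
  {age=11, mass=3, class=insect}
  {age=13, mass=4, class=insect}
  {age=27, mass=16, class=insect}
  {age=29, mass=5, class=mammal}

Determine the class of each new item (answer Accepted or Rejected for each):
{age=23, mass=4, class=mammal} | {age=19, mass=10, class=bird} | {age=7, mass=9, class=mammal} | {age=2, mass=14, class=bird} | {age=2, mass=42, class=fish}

Rejected, Rejected, Accepted, Accepted, Accepted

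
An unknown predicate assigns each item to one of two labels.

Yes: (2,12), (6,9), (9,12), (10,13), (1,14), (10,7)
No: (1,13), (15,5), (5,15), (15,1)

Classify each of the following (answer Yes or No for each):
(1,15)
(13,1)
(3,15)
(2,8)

No, No, No, Yes

The simplest hypothesis consistent with all the labels is: product is even.
(1,15): No (1·15 = 15). (13,1): No (13·1 = 13). (3,15): No (3·15 = 45). (2,8): Yes (2·8 = 16).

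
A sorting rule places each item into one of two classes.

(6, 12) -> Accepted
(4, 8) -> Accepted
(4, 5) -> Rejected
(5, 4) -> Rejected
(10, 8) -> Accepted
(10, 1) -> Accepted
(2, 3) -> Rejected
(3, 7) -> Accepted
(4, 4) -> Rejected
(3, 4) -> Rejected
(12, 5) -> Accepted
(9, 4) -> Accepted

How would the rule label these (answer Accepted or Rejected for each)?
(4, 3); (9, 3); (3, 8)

Rejected, Accepted, Accepted

All 'Accepted' examples share one property — sum ≥ 10 — and every 'Rejected' example lacks it.
(4, 3) — 4+3 = 7, hence Rejected.
(9, 3) — 9+3 = 12, hence Accepted.
(3, 8) — 3+8 = 11, hence Accepted.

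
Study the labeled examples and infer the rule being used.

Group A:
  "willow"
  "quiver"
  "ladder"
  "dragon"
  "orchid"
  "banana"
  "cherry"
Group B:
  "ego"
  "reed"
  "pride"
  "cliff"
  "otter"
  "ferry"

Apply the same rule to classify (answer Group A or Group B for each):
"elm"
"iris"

Group B, Group B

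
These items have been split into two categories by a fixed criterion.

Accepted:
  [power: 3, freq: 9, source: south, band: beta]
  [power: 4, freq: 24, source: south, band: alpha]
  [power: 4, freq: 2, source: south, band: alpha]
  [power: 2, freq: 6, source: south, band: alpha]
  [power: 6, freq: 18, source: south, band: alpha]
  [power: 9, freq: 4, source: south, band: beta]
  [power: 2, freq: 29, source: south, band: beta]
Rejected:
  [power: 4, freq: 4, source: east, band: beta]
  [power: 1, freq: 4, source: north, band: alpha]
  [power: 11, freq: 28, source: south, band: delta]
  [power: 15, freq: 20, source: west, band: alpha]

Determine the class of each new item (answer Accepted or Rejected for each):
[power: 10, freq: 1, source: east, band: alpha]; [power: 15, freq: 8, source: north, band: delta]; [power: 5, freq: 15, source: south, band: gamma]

Rejected, Rejected, Accepted

The rule appears to be: source is south AND power ≤ 9.
[power: 10, freq: 1, source: east, band: alpha] — source is east, power = 10, hence Rejected.
[power: 15, freq: 8, source: north, band: delta] — source is north, power = 15, hence Rejected.
[power: 5, freq: 15, source: south, band: gamma] — source is south, power = 5, hence Accepted.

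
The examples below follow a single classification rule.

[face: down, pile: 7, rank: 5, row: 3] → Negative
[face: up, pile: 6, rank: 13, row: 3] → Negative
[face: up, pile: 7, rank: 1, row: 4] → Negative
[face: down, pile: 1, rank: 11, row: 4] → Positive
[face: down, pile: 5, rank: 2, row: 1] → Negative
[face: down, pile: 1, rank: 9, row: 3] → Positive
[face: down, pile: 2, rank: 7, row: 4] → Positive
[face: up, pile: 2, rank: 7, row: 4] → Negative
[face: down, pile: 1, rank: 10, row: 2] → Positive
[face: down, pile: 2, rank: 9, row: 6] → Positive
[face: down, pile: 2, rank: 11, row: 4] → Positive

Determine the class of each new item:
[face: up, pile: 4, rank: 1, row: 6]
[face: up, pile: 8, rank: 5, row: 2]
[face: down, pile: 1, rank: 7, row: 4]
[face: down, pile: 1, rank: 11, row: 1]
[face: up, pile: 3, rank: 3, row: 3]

The classifier is using: face is down AND pile ≤ 2.
[face: up, pile: 4, rank: 1, row: 6] — face is up, pile = 4, hence Negative. [face: up, pile: 8, rank: 5, row: 2] — face is up, pile = 8, hence Negative. [face: down, pile: 1, rank: 7, row: 4] — face is down, pile = 1, hence Positive. [face: down, pile: 1, rank: 11, row: 1] — face is down, pile = 1, hence Positive. [face: up, pile: 3, rank: 3, row: 3] — face is up, pile = 3, hence Negative.

Negative, Negative, Positive, Positive, Negative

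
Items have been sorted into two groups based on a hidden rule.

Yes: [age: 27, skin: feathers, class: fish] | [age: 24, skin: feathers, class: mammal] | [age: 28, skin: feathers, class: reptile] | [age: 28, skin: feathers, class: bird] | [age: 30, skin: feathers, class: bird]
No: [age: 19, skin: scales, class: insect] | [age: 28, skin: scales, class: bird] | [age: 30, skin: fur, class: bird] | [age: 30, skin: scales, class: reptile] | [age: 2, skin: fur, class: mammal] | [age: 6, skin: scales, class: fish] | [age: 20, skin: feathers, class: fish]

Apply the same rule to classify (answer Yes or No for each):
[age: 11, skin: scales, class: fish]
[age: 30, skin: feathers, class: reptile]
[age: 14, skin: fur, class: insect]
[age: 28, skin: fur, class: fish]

The pattern is that an item is 'Yes' exactly when: skin is feathers AND age ≥ 24.

No, Yes, No, No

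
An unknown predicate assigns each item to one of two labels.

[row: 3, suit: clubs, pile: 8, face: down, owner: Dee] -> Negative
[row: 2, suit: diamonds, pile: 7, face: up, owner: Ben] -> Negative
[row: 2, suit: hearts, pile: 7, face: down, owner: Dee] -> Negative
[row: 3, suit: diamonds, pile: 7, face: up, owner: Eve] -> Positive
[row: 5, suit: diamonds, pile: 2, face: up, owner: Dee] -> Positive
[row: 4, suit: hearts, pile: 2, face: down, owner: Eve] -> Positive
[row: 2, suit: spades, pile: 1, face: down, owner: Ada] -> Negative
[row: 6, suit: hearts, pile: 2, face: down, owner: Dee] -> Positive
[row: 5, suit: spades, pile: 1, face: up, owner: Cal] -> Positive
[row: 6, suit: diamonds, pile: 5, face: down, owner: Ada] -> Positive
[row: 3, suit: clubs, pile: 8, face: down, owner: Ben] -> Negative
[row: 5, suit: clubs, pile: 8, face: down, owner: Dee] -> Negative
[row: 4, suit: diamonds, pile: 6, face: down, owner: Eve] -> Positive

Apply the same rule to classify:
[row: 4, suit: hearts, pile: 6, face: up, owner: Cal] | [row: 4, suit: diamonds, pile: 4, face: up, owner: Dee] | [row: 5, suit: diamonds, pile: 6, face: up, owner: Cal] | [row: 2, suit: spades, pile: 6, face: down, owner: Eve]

Positive, Positive, Positive, Negative

The common property of the 'Positive' items is: row ≥ 3 AND pile ≤ 7. No 'Negative' item has it.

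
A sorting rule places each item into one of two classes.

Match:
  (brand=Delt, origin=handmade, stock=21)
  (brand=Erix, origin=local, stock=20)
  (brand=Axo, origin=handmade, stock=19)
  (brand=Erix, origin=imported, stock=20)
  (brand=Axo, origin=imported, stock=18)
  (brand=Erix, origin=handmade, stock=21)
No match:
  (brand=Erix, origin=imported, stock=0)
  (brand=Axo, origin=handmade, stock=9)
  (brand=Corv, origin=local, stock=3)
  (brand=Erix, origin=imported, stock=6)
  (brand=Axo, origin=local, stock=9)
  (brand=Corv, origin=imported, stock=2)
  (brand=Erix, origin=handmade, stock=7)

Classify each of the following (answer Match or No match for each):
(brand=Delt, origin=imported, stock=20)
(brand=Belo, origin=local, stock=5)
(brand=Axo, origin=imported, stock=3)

The common property of the 'Match' items is: stock ≥ 18. No 'No match' item has it.
(brand=Delt, origin=imported, stock=20): stock = 20, passes → Match.
(brand=Belo, origin=local, stock=5): stock = 5, fails this test → No match.
(brand=Axo, origin=imported, stock=3): stock = 3, fails this test → No match.

Match, No match, No match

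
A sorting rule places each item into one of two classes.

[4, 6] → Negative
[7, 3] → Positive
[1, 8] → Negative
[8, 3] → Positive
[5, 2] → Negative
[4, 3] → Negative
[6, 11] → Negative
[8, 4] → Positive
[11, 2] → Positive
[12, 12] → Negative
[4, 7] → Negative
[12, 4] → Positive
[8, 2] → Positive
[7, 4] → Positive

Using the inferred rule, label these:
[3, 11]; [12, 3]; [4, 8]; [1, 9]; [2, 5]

The rule appears to be: first > second AND sum ≥ 9.
Negative: [3, 11], since 3 < 11, 3+11 = 14. Positive: [12, 3], since 12 > 3, 12+3 = 15. Negative: [4, 8], since 4 < 8, 4+8 = 12. Negative: [1, 9], since 1 < 9, 1+9 = 10. Negative: [2, 5], since 2 < 5, 2+5 = 7.

Negative, Positive, Negative, Negative, Negative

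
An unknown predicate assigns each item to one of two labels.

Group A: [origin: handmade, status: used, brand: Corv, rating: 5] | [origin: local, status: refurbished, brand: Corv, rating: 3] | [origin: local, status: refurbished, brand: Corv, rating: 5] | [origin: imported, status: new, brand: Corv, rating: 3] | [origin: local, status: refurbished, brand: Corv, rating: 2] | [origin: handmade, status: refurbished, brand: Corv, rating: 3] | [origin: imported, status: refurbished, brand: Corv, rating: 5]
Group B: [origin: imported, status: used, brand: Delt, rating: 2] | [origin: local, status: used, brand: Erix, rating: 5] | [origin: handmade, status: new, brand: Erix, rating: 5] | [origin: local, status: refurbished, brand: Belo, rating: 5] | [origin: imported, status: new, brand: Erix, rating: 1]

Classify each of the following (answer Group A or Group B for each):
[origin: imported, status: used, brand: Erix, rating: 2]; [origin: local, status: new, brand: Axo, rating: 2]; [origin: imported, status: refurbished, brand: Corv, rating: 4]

The simplest hypothesis consistent with all the labels is: brand is Corv.
Group B: [origin: imported, status: used, brand: Erix, rating: 2], since brand is Erix.
Group B: [origin: local, status: new, brand: Axo, rating: 2], since brand is Axo.
Group A: [origin: imported, status: refurbished, brand: Corv, rating: 4], since brand is Corv.

Group B, Group B, Group A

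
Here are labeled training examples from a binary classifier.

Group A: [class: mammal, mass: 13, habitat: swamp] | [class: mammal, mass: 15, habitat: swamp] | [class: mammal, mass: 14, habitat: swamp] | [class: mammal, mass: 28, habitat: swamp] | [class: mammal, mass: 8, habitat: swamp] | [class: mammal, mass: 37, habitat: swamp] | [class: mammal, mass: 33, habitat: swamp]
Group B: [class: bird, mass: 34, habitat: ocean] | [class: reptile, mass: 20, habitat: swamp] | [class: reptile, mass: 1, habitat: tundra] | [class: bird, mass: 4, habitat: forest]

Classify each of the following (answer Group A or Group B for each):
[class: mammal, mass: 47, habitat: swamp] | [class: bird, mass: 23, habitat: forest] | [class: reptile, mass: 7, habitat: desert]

Group A, Group B, Group B

The simplest hypothesis consistent with all the labels is: class is mammal.
[class: mammal, mass: 47, habitat: swamp] — class is mammal, hence Group A. [class: bird, mass: 23, habitat: forest] — class is bird, hence Group B. [class: reptile, mass: 7, habitat: desert] — class is reptile, hence Group B.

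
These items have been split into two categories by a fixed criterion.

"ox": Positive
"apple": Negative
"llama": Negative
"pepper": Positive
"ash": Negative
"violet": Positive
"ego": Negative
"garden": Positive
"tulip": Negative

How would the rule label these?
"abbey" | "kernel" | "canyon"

The classifier is using: even length.
"abbey": Negative (length 5). "kernel": Positive (length 6). "canyon": Positive (length 6).

Negative, Positive, Positive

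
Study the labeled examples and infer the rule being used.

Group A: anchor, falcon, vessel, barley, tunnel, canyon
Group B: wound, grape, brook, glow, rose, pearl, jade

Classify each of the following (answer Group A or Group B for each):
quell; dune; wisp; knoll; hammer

Group B, Group B, Group B, Group B, Group A

All 'Group A' examples share one property — length 6 — and every 'Group B' example lacks it.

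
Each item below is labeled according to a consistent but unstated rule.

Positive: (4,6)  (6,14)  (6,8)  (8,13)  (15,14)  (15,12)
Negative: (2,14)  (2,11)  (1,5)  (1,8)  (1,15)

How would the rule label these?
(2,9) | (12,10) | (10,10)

One predicate separates the groups cleanly: first ≥ 4.
(2,9): Negative (first 2).
(12,10): Positive (first 12).
(10,10): Positive (first 10).

Negative, Positive, Positive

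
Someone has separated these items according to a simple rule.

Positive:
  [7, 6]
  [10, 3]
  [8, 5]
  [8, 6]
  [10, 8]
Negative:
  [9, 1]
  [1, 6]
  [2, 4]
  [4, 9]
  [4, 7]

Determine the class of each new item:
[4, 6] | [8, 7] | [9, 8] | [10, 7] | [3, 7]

The classifier is using: first > second AND sum ≥ 11.
[4, 6] → 4 < 6, 4+6 = 10 → Negative. [8, 7] → 8 > 7, 8+7 = 15 → Positive. [9, 8] → 9 > 8, 9+8 = 17 → Positive. [10, 7] → 10 > 7, 10+7 = 17 → Positive. [3, 7] → 3 < 7, 3+7 = 10 → Negative.

Negative, Positive, Positive, Positive, Negative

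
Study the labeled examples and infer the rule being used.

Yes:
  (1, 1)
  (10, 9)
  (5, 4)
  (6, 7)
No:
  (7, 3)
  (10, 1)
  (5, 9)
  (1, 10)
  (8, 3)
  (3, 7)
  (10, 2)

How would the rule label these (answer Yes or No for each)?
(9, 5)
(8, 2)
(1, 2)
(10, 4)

No, No, Yes, No

The pattern is that an item is 'Yes' exactly when: |first − second| ≤ 1.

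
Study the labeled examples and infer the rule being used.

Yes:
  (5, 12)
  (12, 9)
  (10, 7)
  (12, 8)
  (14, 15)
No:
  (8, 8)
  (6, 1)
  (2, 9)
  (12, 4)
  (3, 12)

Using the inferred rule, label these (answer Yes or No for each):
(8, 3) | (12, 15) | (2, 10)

All 'Yes' examples share one property — sum ≥ 17 — and every 'No' example lacks it.
(8, 3): 8+3 = 11 — doesn't qualify, so No.
(12, 15): 12+15 = 27 — has this property, so Yes.
(2, 10): 2+10 = 12 — doesn't qualify, so No.

No, Yes, No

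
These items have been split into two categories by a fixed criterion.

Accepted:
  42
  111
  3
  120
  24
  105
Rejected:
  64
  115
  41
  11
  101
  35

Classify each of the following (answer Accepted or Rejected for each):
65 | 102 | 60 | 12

All 'Accepted' examples share one property — multiple of 3 — and every 'Rejected' example lacks it.
65 → 65 = 3·21 + 2 → Rejected. 102 → 102 = 3·34 → Accepted. 60 → 60 = 3·20 → Accepted. 12 → 12 = 3·4 → Accepted.

Rejected, Accepted, Accepted, Accepted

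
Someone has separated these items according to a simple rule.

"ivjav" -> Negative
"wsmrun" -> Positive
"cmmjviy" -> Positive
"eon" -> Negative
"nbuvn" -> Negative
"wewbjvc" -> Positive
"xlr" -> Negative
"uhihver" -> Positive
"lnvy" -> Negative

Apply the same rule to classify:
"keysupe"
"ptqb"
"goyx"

Positive, Negative, Negative

The pattern is that an item is 'Positive' exactly when: length ≥ 6.
"keysupe": length 7 — matches, so Positive.
"ptqb": length 4 — fails this test, so Negative.
"goyx": length 4 — fails this test, so Negative.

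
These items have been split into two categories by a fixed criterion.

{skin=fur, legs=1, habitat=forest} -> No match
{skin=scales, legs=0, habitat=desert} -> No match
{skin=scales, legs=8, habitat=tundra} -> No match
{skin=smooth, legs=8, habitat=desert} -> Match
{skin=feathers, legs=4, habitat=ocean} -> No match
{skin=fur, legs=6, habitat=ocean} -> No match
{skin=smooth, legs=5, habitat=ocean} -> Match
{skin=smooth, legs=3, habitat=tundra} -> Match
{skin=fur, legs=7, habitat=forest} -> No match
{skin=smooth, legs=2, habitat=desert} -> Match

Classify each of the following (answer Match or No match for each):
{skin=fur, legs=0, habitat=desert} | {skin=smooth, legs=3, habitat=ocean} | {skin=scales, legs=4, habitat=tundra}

No match, Match, No match

The distinguishing property — skin is smooth — holds for all the 'Match' cases and none of the 'No match' cases.
{skin=fur, legs=0, habitat=desert} → skin is fur → No match. {skin=smooth, legs=3, habitat=ocean} → skin is smooth → Match. {skin=scales, legs=4, habitat=tundra} → skin is scales → No match.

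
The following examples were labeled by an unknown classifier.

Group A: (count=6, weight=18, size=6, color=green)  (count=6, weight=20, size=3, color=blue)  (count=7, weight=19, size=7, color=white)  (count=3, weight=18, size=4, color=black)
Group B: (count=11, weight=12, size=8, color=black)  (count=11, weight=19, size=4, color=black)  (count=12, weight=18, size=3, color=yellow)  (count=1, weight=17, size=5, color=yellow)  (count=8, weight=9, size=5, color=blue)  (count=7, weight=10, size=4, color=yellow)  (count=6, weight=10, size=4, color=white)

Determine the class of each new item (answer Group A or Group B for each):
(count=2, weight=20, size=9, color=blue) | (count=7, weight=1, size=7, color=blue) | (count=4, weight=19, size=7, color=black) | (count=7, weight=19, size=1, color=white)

All 'Group A' examples share one property — weight ≥ 18 AND count ≤ 7 — and every 'Group B' example lacks it.
(count=2, weight=20, size=9, color=blue): Group A (weight = 20, count = 2).
(count=7, weight=1, size=7, color=blue): Group B (weight = 1, count = 7).
(count=4, weight=19, size=7, color=black): Group A (weight = 19, count = 4).
(count=7, weight=19, size=1, color=white): Group A (weight = 19, count = 7).

Group A, Group B, Group A, Group A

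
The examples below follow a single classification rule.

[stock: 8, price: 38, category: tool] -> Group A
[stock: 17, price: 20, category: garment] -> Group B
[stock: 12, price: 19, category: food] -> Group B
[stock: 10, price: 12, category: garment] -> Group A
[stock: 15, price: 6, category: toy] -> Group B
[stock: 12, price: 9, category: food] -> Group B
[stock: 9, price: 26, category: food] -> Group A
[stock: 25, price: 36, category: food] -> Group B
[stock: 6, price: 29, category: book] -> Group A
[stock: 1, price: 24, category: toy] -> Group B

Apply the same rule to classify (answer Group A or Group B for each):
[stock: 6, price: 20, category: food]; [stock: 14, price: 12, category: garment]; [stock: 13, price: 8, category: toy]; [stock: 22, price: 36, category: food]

All 'Group A' examples share one property — stock ≥ 6 AND stock ≤ 10 — and every 'Group B' example lacks it.
[stock: 6, price: 20, category: food]: stock = 6 — has this property, so Group A.
[stock: 14, price: 12, category: garment]: stock = 14 — does not fit, so Group B.
[stock: 13, price: 8, category: toy]: stock = 13 — does not fit, so Group B.
[stock: 22, price: 36, category: food]: stock = 22 — does not fit, so Group B.

Group A, Group B, Group B, Group B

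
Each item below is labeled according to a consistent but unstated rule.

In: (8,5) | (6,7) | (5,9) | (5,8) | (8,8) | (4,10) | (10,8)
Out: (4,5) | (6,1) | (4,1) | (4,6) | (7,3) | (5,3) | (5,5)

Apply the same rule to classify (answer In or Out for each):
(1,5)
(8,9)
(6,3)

Out, In, Out

The distinguishing property — sum ≥ 13 — holds for all the 'In' cases and none of the 'Out' cases.
Out: (1,5), since 1+5 = 6.
In: (8,9), since 8+9 = 17.
Out: (6,3), since 6+3 = 9.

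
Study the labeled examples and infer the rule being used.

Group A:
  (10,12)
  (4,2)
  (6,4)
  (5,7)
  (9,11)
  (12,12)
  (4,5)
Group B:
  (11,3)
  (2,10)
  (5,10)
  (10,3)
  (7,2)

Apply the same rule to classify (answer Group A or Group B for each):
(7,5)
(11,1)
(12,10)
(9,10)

Group A, Group B, Group A, Group A

The classifier is using: |first − second| ≤ 2.
Group A: (7,5), since |7−5| = 2.
Group B: (11,1), since |11−1| = 10.
Group A: (12,10), since |12−10| = 2.
Group A: (9,10), since |9−10| = 1.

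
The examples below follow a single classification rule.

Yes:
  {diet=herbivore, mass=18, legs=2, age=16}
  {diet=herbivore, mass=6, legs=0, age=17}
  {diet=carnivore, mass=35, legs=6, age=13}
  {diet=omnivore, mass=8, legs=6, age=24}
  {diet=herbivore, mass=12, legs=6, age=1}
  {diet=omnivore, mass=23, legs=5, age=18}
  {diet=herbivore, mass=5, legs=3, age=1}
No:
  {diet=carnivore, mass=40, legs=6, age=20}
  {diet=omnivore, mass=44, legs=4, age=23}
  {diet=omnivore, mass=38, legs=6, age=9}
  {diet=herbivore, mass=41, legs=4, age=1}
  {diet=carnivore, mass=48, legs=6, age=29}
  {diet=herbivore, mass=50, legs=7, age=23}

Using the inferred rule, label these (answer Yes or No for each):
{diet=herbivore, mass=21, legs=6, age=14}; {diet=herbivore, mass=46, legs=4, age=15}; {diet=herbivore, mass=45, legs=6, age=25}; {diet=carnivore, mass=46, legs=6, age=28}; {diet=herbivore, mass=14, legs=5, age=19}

Every 'Yes' example satisfies: mass ≤ 35. None of the 'No' examples do.
Yes: {diet=herbivore, mass=21, legs=6, age=14}, since mass = 21.
No: {diet=herbivore, mass=46, legs=4, age=15}, since mass = 46.
No: {diet=herbivore, mass=45, legs=6, age=25}, since mass = 45.
No: {diet=carnivore, mass=46, legs=6, age=28}, since mass = 46.
Yes: {diet=herbivore, mass=14, legs=5, age=19}, since mass = 14.

Yes, No, No, No, Yes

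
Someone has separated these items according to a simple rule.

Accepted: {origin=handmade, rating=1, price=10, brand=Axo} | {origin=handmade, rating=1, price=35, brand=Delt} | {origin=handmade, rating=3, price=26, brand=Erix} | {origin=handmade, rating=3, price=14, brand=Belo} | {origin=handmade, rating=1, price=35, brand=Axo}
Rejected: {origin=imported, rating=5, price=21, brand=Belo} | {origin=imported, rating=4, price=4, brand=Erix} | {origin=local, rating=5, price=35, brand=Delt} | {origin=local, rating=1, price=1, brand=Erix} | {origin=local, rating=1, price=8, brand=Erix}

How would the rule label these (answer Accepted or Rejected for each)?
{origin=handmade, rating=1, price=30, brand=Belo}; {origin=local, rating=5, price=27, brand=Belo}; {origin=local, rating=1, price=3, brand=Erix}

Looking at the examples, the only property every 'Accepted' case has and every 'Rejected' case lacks is: origin is handmade.
{origin=handmade, rating=1, price=30, brand=Belo}: Accepted (origin is handmade).
{origin=local, rating=5, price=27, brand=Belo}: Rejected (origin is local).
{origin=local, rating=1, price=3, brand=Erix}: Rejected (origin is local).

Accepted, Rejected, Rejected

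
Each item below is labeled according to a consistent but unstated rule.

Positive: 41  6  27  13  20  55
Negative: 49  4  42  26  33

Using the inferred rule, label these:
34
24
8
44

Positive, Negative, Negative, Negative

Comparing the two groups points to one rule — ≡ 6 (mod 7).
34: 34 mod 7 = 6 — passes, so Positive. 24: 24 mod 7 = 3 — does not satisfy this, so Negative. 8: 8 mod 7 = 1 — does not satisfy this, so Negative. 44: 44 mod 7 = 2 — does not satisfy this, so Negative.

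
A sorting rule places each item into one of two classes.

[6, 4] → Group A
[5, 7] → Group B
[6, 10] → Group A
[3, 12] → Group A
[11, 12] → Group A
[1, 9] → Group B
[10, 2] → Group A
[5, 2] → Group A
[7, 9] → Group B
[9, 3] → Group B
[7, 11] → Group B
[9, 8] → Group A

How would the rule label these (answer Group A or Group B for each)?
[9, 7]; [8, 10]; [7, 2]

Every 'Group A' example satisfies: second is even. None of the 'Group B' examples do.
[9, 7]: Group B (second 7).
[8, 10]: Group A (second 10).
[7, 2]: Group A (second 2).

Group B, Group A, Group A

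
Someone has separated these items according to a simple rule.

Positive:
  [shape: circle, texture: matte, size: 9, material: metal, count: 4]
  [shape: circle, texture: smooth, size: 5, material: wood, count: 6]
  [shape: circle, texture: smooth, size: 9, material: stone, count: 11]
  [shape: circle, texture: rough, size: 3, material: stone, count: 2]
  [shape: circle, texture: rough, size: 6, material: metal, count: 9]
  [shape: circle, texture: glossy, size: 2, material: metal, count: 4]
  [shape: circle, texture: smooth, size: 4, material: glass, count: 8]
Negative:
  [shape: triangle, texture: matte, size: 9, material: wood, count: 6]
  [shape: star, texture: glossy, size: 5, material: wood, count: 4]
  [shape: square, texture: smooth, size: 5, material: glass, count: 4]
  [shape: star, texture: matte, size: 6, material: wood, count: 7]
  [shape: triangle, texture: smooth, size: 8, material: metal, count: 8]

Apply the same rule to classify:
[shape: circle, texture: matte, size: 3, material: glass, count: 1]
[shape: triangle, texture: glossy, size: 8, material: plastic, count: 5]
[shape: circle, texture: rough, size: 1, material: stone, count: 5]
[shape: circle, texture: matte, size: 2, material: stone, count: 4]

Positive, Negative, Positive, Positive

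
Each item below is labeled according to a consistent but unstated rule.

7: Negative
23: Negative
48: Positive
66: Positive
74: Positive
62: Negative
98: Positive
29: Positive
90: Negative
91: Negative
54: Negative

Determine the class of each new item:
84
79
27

Positive, Positive, Negative

The pattern is that an item is 'Positive' exactly when: digit sum ≥ 11.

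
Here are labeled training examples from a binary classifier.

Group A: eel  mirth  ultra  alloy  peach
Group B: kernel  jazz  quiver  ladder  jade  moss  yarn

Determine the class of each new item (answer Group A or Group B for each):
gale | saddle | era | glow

Group B, Group B, Group A, Group B

The pattern is that an item is 'Group A' exactly when: odd length.
Group B: gale, since length 4.
Group B: saddle, since length 6.
Group A: era, since length 3.
Group B: glow, since length 4.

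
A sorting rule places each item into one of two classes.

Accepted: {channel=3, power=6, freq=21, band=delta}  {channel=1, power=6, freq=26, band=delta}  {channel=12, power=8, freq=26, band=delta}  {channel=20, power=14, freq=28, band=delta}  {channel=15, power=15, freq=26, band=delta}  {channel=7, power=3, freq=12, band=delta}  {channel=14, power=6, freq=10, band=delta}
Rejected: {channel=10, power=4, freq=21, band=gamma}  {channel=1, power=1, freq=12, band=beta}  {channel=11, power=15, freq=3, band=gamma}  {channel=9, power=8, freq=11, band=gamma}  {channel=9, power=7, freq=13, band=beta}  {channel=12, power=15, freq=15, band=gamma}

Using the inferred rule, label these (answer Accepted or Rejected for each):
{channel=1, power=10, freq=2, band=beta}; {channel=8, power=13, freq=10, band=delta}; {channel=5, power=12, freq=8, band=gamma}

Every 'Accepted' example satisfies: band is delta. None of the 'Rejected' examples do.
{channel=1, power=10, freq=2, band=beta}: band is beta, does not satisfy this → Rejected. {channel=8, power=13, freq=10, band=delta}: band is delta, matches → Accepted. {channel=5, power=12, freq=8, band=gamma}: band is gamma, does not satisfy this → Rejected.

Rejected, Accepted, Rejected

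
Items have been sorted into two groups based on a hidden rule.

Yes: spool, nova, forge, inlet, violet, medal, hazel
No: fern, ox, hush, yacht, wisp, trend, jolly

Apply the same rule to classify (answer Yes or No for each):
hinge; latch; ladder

Yes, No, Yes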